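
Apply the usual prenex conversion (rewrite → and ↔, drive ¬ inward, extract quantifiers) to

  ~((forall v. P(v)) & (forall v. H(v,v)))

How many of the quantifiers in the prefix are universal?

Drive negations inward (¬∀x A ≡ ∃x ¬A, ¬∃x A ≡ ∀x ¬A, De Morgan for ∧/∨):
  (exists v. ~P(v)) | (exists v. ~H(v,v))
Standardize variables apart so no two quantifiers bind the same name: v↦b.
  (exists v. ~P(v)) | (exists b. ~H(b,b))
Finally move all quantifiers to the prefix:
  exists v. exists b. (~P(v) | ~H(b,b))
The prefix is exists v exists b: 0 universal, 2 existential.

0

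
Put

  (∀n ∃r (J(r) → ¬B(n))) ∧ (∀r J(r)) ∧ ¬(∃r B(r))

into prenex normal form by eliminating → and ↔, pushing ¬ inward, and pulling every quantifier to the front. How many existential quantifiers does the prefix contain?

1

Rewrite implications/biconditionals: A → B as ¬A ∨ B.
  (∀n ∃r (¬J(r) ∨ ¬B(n))) ∧ (∀r J(r)) ∧ ¬(∃r B(r))
Drive negations inward (¬∀x A ≡ ∃x ¬A, ¬∃x A ≡ ∀x ¬A, De Morgan for ∧/∨):
  (∀n ∃r (¬J(r) ∨ ¬B(n))) ∧ (∀r J(r)) ∧ (∀r ¬B(r))
Rename bound variables to avoid capture: r↦z1, r↦z.
  (∀n ∃r (¬J(r) ∨ ¬B(n))) ∧ (∀z1 J(z1)) ∧ (∀z ¬B(z))
Finally move all quantifiers to the prefix:
  ∀n ∃r ∀z1 ∀z ((¬J(r) ∨ ¬B(n)) ∧ J(z1) ∧ ¬B(z))
The prefix is ∀n ∃r ∀z1 ∀z: 3 universal, 1 existential.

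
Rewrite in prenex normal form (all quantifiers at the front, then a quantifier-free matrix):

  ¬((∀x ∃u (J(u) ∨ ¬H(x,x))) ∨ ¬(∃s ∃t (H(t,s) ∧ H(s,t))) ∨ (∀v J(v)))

Push ¬ through the quantifiers and connectives to reach negation normal form:
  (∃x ∀u (¬J(u) ∧ H(x,x))) ∧ (∃s ∃t (H(t,s) ∧ H(s,t))) ∧ (∃v ¬J(v))
All bound variables are already distinct, so no renaming is needed.
Finally move all quantifiers to the prefix:
  ∃x ∀u ∃s ∃t ∃v (¬J(u) ∧ H(x,x) ∧ H(t,s) ∧ H(s,t) ∧ ¬J(v))

∃x ∀u ∃s ∃t ∃v (¬J(u) ∧ H(x,x) ∧ H(t,s) ∧ H(s,t) ∧ ¬J(v))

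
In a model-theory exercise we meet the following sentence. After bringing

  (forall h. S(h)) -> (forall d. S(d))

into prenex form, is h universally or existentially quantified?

existential

First replace A → B with ¬A ∨ B.
  ~(forall h. S(h)) | (forall d. S(d))
Move each ¬ inward, flipping quantifiers it crosses:
  (exists h. ~S(h)) | (forall d. S(d))
Pull the quantifiers to the front (each side's bound variable is not free in the other side):
  exists h. forall d. (~S(h) | S(d))
The quantifier forall h sits under an odd number of negations (counting the antecedent side of each →), so it flips to exists h.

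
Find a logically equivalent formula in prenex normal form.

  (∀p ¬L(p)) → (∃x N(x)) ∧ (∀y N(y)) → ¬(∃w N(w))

∃p ∀x ∃y ∀w (L(p) ∨ ¬N(x) ∨ ¬N(y) ∨ ¬N(w))

Rewrite implications/biconditionals: A → B as ¬A ∨ B.
  ¬(∀p ¬L(p)) ∨ ¬((∃x N(x)) ∧ (∀y N(y))) ∨ ¬(∃w N(w))
Drive negations inward (¬∀x A ≡ ∃x ¬A, ¬∃x A ≡ ∀x ¬A, De Morgan for ∧/∨):
  (∃p L(p)) ∨ (∀x ¬N(x)) ∨ (∃y ¬N(y)) ∨ (∀w ¬N(w))
All bound variables are already distinct, so no renaming is needed.
Extract every quantifier outward, since the variables are now distinct and don't occur free across branches:
  ∃p ∀x ∃y ∀w (L(p) ∨ ¬N(x) ∨ ¬N(y) ∨ ¬N(w))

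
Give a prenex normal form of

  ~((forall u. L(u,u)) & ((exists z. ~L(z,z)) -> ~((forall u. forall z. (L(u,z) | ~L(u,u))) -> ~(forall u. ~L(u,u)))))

exists u. exists z. exists c. exists b. exists z1. (~L(u,u) | ~L(z,z) & (~L(c,b) & L(c,c) | L(z1,z1)))

Rewrite implications/biconditionals: A → B as ¬A ∨ B.
  ~((forall u. L(u,u)) & (~(exists z. ~L(z,z)) | ~(~(forall u. forall z. (L(u,z) | ~L(u,u))) | ~(forall u. ~L(u,u)))))
Move each ¬ inward, flipping quantifiers it crosses:
  (exists u. ~L(u,u)) | (exists z. ~L(z,z)) & ((exists u. exists z. (~L(u,z) & L(u,u))) | (exists u. L(u,u)))
Standardize variables apart so no two quantifiers bind the same name: u↦c, z↦b, u↦z1.
  (exists u. ~L(u,u)) | (exists z. ~L(z,z)) & ((exists c. exists b. (~L(c,b) & L(c,c))) | (exists z1. L(z1,z1)))
Pull the quantifiers to the front (each side's bound variable is not free in the other side):
  exists u. exists z. exists c. exists b. exists z1. (~L(u,u) | ~L(z,z) & (~L(c,b) & L(c,c) | L(z1,z1)))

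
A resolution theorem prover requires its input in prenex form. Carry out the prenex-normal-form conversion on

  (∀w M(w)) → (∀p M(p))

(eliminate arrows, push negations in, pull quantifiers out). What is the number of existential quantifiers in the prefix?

Eliminate → and ↔ using ¬ and ∨.
  ¬(∀w M(w)) ∨ (∀p M(p))
Move each ¬ inward, flipping quantifiers it crosses:
  (∃w ¬M(w)) ∨ (∀p M(p))
All bound variables are already distinct, so no renaming is needed.
Extract every quantifier outward, since the variables are now distinct and don't occur free across branches:
  ∃w ∀p (¬M(w) ∨ M(p))
The prefix is ∃w ∀p: 1 universal, 1 existential.

1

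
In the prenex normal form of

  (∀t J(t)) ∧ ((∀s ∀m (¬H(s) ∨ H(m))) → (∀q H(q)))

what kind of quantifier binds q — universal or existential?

universal

Rewrite implications/biconditionals: A → B as ¬A ∨ B.
  (∀t J(t)) ∧ (¬(∀s ∀m (¬H(s) ∨ H(m))) ∨ (∀q H(q)))
Drive negations inward (¬∀x A ≡ ∃x ¬A, ¬∃x A ≡ ∀x ¬A, De Morgan for ∧/∨):
  (∀t J(t)) ∧ ((∃s ∃m (H(s) ∧ ¬H(m))) ∨ (∀q H(q)))
Finally move all quantifiers to the prefix:
  ∀t ∃s ∃m ∀q (J(t) ∧ (H(s) ∧ ¬H(m) ∨ H(q)))
The quantifier ∀q sits under an even number of negations (counting the antecedent side of each →), so it remains universal.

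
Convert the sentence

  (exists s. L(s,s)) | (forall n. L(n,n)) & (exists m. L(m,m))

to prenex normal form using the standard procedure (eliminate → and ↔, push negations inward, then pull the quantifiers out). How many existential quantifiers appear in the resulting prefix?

Finally move all quantifiers to the prefix:
  exists s. forall n. exists m. (L(s,s) | L(n,n) & L(m,m))
The prefix is exists s forall n exists m: 1 universal, 2 existential.

2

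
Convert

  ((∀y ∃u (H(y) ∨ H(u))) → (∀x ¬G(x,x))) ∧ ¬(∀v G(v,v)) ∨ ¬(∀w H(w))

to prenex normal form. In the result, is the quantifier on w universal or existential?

existential

First replace A → B with ¬A ∨ B.
  (¬(∀y ∃u (H(y) ∨ H(u))) ∨ (∀x ¬G(x,x))) ∧ ¬(∀v G(v,v)) ∨ ¬(∀w H(w))
Push ¬ through the quantifiers and connectives to reach negation normal form:
  ((∃y ∀u (¬H(y) ∧ ¬H(u))) ∨ (∀x ¬G(x,x))) ∧ (∃v ¬G(v,v)) ∨ (∃w ¬H(w))
Finally move all quantifiers to the prefix:
  ∃y ∀u ∀x ∃v ∃w ((¬H(y) ∧ ¬H(u) ∨ ¬G(x,x)) ∧ ¬G(v,v) ∨ ¬H(w))
The quantifier ∀w sits under an odd number of negations (counting the antecedent side of each →), so it flips to ∃w.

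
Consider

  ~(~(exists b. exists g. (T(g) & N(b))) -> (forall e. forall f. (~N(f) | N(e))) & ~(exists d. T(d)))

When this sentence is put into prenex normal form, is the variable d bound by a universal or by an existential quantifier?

existential

Rewrite implications/biconditionals: A → B as ¬A ∨ B.
  ~(~~(exists b. exists g. (T(g) & N(b))) | (forall e. forall f. (~N(f) | N(e))) & ~(exists d. T(d)))
Drive negations inward (¬∀x A ≡ ∃x ¬A, ¬∃x A ≡ ∀x ¬A, De Morgan for ∧/∨):
  (forall b. forall g. (~T(g) | ~N(b))) & ((exists e. exists f. (N(f) & ~N(e))) | (exists d. T(d)))
All bound variables are already distinct, so no renaming is needed.
Extract every quantifier outward, since the variables are now distinct and don't occur free across branches:
  forall b. forall g. exists e. exists f. exists d. ((~T(g) | ~N(b)) & (N(f) & ~N(e) | T(d)))
The quantifier exists d sits under an even number of negations (counting the antecedent side of each →), so it remains existential.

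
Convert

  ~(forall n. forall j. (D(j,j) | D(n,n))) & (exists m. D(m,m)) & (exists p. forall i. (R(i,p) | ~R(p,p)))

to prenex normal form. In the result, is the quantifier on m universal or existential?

Push ¬ through the quantifiers and connectives to reach negation normal form:
  (exists n. exists j. (~D(j,j) & ~D(n,n))) & (exists m. D(m,m)) & (exists p. forall i. (R(i,p) | ~R(p,p)))
All bound variables are already distinct, so no renaming is needed.
Extract every quantifier outward, since the variables are now distinct and don't occur free across branches:
  exists n. exists j. exists m. exists p. forall i. (~D(j,j) & ~D(n,n) & D(m,m) & (R(i,p) | ~R(p,p)))
The quantifier exists m sits under an even number of negations, so it remains existential.

existential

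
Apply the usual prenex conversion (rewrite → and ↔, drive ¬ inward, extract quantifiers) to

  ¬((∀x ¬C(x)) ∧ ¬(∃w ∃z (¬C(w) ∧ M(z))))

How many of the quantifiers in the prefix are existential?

3

Move each ¬ inward, flipping quantifiers it crosses:
  (∃x C(x)) ∨ (∃w ∃z (¬C(w) ∧ M(z)))
All bound variables are already distinct, so no renaming is needed.
Finally move all quantifiers to the prefix:
  ∃x ∃w ∃z (C(x) ∨ ¬C(w) ∧ M(z))
The prefix is ∃x ∃w ∃z: 0 universal, 3 existential.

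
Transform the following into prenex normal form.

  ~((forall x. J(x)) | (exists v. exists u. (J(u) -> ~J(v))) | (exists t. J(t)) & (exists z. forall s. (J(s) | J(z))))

exists x. forall v. forall u. forall t. forall z. exists s. (~J(x) & J(u) & J(v) & (~J(t) | ~J(s) & ~J(z)))

Rewrite implications/biconditionals: A → B as ¬A ∨ B.
  ~((forall x. J(x)) | (exists v. exists u. (~J(u) | ~J(v))) | (exists t. J(t)) & (exists z. forall s. (J(s) | J(z))))
Drive negations inward (¬∀x A ≡ ∃x ¬A, ¬∃x A ≡ ∀x ¬A, De Morgan for ∧/∨):
  (exists x. ~J(x)) & (forall v. forall u. (J(u) & J(v))) & ((forall t. ~J(t)) | (forall z. exists s. (~J(s) & ~J(z))))
Finally move all quantifiers to the prefix:
  exists x. forall v. forall u. forall t. forall z. exists s. (~J(x) & J(u) & J(v) & (~J(t) | ~J(s) & ~J(z)))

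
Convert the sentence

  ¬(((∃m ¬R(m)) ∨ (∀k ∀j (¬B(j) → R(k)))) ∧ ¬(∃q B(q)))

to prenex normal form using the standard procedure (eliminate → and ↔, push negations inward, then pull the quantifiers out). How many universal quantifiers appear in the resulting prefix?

1

First replace A → B with ¬A ∨ B.
  ¬(((∃m ¬R(m)) ∨ (∀k ∀j (¬¬B(j) ∨ R(k)))) ∧ ¬(∃q B(q)))
Move each ¬ inward, flipping quantifiers it crosses:
  (∀m R(m)) ∧ (∃k ∃j (¬B(j) ∧ ¬R(k))) ∨ (∃q B(q))
All bound variables are already distinct, so no renaming is needed.
Pull the quantifiers to the front (each side's bound variable is not free in the other side):
  ∀m ∃k ∃j ∃q (R(m) ∧ ¬B(j) ∧ ¬R(k) ∨ B(q))
The prefix is ∀m ∃k ∃j ∃q: 1 universal, 3 existential.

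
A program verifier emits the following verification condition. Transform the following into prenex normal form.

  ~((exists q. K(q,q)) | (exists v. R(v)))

forall q. forall v. (~K(q,q) & ~R(v))

Push ¬ through the quantifiers and connectives to reach negation normal form:
  (forall q. ~K(q,q)) & (forall v. ~R(v))
Finally move all quantifiers to the prefix:
  forall q. forall v. (~K(q,q) & ~R(v))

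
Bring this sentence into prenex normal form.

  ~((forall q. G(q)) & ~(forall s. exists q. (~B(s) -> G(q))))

exists q. forall s. exists u1. (~G(q) | B(s) | G(u1))

First replace A → B with ¬A ∨ B.
  ~((forall q. G(q)) & ~(forall s. exists q. (~~B(s) | G(q))))
Push ¬ through the quantifiers and connectives to reach negation normal form:
  (exists q. ~G(q)) | (forall s. exists q. (B(s) | G(q)))
Standardize variables apart so no two quantifiers bind the same name: q↦u1.
  (exists q. ~G(q)) | (forall s. exists u1. (B(s) | G(u1)))
Extract every quantifier outward, since the variables are now distinct and don't occur free across branches:
  exists q. forall s. exists u1. (~G(q) | B(s) | G(u1))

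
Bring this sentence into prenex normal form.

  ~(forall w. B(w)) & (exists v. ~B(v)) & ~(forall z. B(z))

exists w. exists v. exists z. (~B(w) & ~B(v) & ~B(z))

Drive negations inward (¬∀x A ≡ ∃x ¬A, ¬∃x A ≡ ∀x ¬A, De Morgan for ∧/∨):
  (exists w. ~B(w)) & (exists v. ~B(v)) & (exists z. ~B(z))
Finally move all quantifiers to the prefix:
  exists w. exists v. exists z. (~B(w) & ~B(v) & ~B(z))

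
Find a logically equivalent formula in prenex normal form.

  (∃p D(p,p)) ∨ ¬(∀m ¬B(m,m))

Drive negations inward (¬∀x A ≡ ∃x ¬A, ¬∃x A ≡ ∀x ¬A, De Morgan for ∧/∨):
  (∃p D(p,p)) ∨ (∃m B(m,m))
All bound variables are already distinct, so no renaming is needed.
Extract every quantifier outward, since the variables are now distinct and don't occur free across branches:
  ∃p ∃m (D(p,p) ∨ B(m,m))

∃p ∃m (D(p,p) ∨ B(m,m))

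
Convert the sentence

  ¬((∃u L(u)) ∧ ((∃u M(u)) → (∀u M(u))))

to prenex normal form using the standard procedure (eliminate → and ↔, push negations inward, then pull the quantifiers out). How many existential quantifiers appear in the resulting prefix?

Rewrite implications/biconditionals: A → B as ¬A ∨ B.
  ¬((∃u L(u)) ∧ (¬(∃u M(u)) ∨ (∀u M(u))))
Move each ¬ inward, flipping quantifiers it crosses:
  (∀u ¬L(u)) ∨ (∃u M(u)) ∧ (∃u ¬M(u))
Standardize variables apart so no two quantifiers bind the same name: u↦v1, u↦z.
  (∀u ¬L(u)) ∨ (∃v1 M(v1)) ∧ (∃z ¬M(z))
Extract every quantifier outward, since the variables are now distinct and don't occur free across branches:
  ∀u ∃v1 ∃z (¬L(u) ∨ M(v1) ∧ ¬M(z))
The prefix is ∀u ∃v1 ∃z: 1 universal, 2 existential.

2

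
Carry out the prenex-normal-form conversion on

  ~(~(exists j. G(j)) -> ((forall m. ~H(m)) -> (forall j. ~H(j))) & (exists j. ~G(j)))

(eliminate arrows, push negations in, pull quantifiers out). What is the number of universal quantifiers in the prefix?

Eliminate → and ↔ using ¬ and ∨.
  ~(~~(exists j. G(j)) | (~(forall m. ~H(m)) | (forall j. ~H(j))) & (exists j. ~G(j)))
Push ¬ through the quantifiers and connectives to reach negation normal form:
  (forall j. ~G(j)) & ((forall m. ~H(m)) & (exists j. H(j)) | (forall j. G(j)))
Rename bound variables to avoid capture: j↦x, j↦u.
  (forall j. ~G(j)) & ((forall m. ~H(m)) & (exists x. H(x)) | (forall u. G(u)))
Pull the quantifiers to the front (each side's bound variable is not free in the other side):
  forall j. forall m. exists x. forall u. (~G(j) & (~H(m) & H(x) | G(u)))
The prefix is forall j forall m exists x forall u: 3 universal, 1 existential.

3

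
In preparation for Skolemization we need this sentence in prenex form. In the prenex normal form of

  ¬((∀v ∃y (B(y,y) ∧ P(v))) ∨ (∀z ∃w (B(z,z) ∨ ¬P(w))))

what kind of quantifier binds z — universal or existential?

Drive negations inward (¬∀x A ≡ ∃x ¬A, ¬∃x A ≡ ∀x ¬A, De Morgan for ∧/∨):
  (∃v ∀y (¬B(y,y) ∨ ¬P(v))) ∧ (∃z ∀w (¬B(z,z) ∧ P(w)))
All bound variables are already distinct, so no renaming is needed.
Extract every quantifier outward, since the variables are now distinct and don't occur free across branches:
  ∃v ∀y ∃z ∀w ((¬B(y,y) ∨ ¬P(v)) ∧ ¬B(z,z) ∧ P(w))
The quantifier ∀z sits under an odd number of negations, so it flips to ∃z.

existential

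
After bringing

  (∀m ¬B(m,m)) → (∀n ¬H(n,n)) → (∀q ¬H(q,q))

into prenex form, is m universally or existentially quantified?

First replace A → B with ¬A ∨ B.
  ¬(∀m ¬B(m,m)) ∨ ¬(∀n ¬H(n,n)) ∨ (∀q ¬H(q,q))
Push ¬ through the quantifiers and connectives to reach negation normal form:
  (∃m B(m,m)) ∨ (∃n H(n,n)) ∨ (∀q ¬H(q,q))
Finally move all quantifiers to the prefix:
  ∃m ∃n ∀q (B(m,m) ∨ H(n,n) ∨ ¬H(q,q))
The quantifier ∀m sits under an odd number of negations (counting the antecedent side of each →), so it flips to ∃m.

existential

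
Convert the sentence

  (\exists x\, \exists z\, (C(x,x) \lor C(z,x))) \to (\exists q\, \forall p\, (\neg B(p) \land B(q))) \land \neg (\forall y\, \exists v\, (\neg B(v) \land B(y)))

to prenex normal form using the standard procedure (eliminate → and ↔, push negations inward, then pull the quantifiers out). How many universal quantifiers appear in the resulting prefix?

4

Rewrite implications/biconditionals: A → B as ¬A ∨ B.
  \neg (\exists x\, \exists z\, (C(x,x) \lor C(z,x))) \lor (\exists q\, \forall p\, (\neg B(p) \land B(q))) \land \neg (\forall y\, \exists v\, (\neg B(v) \land B(y)))
Move each ¬ inward, flipping quantifiers it crosses:
  (\forall x\, \forall z\, (\neg C(x,x) \land \neg C(z,x))) \lor (\exists q\, \forall p\, (\neg B(p) \land B(q))) \land (\exists y\, \forall v\, (B(v) \lor \neg B(y)))
Extract every quantifier outward, since the variables are now distinct and don't occur free across branches:
  \forall x\, \forall z\, \exists q\, \forall p\, \exists y\, \forall v\, (\neg C(x,x) \land \neg C(z,x) \lor \neg B(p) \land B(q) \land (B(v) \lor \neg B(y)))
The prefix is \forall x \forall z \exists q \forall p \exists y \forall v: 4 universal, 2 existential.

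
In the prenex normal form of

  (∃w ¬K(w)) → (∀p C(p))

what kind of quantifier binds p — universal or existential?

universal

First replace A → B with ¬A ∨ B.
  ¬(∃w ¬K(w)) ∨ (∀p C(p))
Push ¬ through the quantifiers and connectives to reach negation normal form:
  (∀w K(w)) ∨ (∀p C(p))
All bound variables are already distinct, so no renaming is needed.
Extract every quantifier outward, since the variables are now distinct and don't occur free across branches:
  ∀w ∀p (K(w) ∨ C(p))
The quantifier ∀p sits under an even number of negations (counting the antecedent side of each →), so it remains universal.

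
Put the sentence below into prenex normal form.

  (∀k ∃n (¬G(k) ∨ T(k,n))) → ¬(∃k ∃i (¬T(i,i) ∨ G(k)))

Rewrite implications/biconditionals: A → B as ¬A ∨ B.
  ¬(∀k ∃n (¬G(k) ∨ T(k,n))) ∨ ¬(∃k ∃i (¬T(i,i) ∨ G(k)))
Move each ¬ inward, flipping quantifiers it crosses:
  (∃k ∀n (G(k) ∧ ¬T(k,n))) ∨ (∀k ∀i (T(i,i) ∧ ¬G(k)))
Rename bound variables to avoid capture: k↦p.
  (∃k ∀n (G(k) ∧ ¬T(k,n))) ∨ (∀p ∀i (T(i,i) ∧ ¬G(p)))
Pull the quantifiers to the front (each side's bound variable is not free in the other side):
  ∃k ∀n ∀p ∀i (G(k) ∧ ¬T(k,n) ∨ T(i,i) ∧ ¬G(p))

∃k ∀n ∀p ∀i (G(k) ∧ ¬T(k,n) ∨ T(i,i) ∧ ¬G(p))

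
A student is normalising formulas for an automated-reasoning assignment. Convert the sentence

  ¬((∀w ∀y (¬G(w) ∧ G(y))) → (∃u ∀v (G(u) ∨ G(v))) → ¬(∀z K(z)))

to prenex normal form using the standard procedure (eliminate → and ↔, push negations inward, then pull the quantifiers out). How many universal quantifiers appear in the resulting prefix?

Rewrite implications/biconditionals: A → B as ¬A ∨ B.
  ¬(¬(∀w ∀y (¬G(w) ∧ G(y))) ∨ ¬(∃u ∀v (G(u) ∨ G(v))) ∨ ¬(∀z K(z)))
Move each ¬ inward, flipping quantifiers it crosses:
  (∀w ∀y (¬G(w) ∧ G(y))) ∧ (∃u ∀v (G(u) ∨ G(v))) ∧ (∀z K(z))
All bound variables are already distinct, so no renaming is needed.
Pull the quantifiers to the front (each side's bound variable is not free in the other side):
  ∀w ∀y ∃u ∀v ∀z (¬G(w) ∧ G(y) ∧ (G(u) ∨ G(v)) ∧ K(z))
The prefix is ∀w ∀y ∃u ∀v ∀z: 4 universal, 1 existential.

4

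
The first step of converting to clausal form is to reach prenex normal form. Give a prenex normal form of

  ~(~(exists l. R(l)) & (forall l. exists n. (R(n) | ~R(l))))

exists l. exists y. forall n. (R(l) | ~R(n) & R(y))

Push ¬ through the quantifiers and connectives to reach negation normal form:
  (exists l. R(l)) | (exists l. forall n. (~R(n) & R(l)))
Rename bound variables to avoid capture: l↦y.
  (exists l. R(l)) | (exists y. forall n. (~R(n) & R(y)))
Extract every quantifier outward, since the variables are now distinct and don't occur free across branches:
  exists l. exists y. forall n. (R(l) | ~R(n) & R(y))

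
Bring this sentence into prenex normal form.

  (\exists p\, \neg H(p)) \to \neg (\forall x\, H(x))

First replace A → B with ¬A ∨ B.
  \neg (\exists p\, \neg H(p)) \lor \neg (\forall x\, H(x))
Push ¬ through the quantifiers and connectives to reach negation normal form:
  (\forall p\, H(p)) \lor (\exists x\, \neg H(x))
Extract every quantifier outward, since the variables are now distinct and don't occur free across branches:
  \forall p\, \exists x\, (H(p) \lor \neg H(x))

\forall p\, \exists x\, (H(p) \lor \neg H(x))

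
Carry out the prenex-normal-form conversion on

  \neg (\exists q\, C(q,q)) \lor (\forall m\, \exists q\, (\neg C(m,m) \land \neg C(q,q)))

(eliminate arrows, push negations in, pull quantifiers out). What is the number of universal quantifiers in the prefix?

Push ¬ through the quantifiers and connectives to reach negation normal form:
  (\forall q\, \neg C(q,q)) \lor (\forall m\, \exists q\, (\neg C(m,m) \land \neg C(q,q)))
Give each quantifier a distinct variable: q↦z1.
  (\forall q\, \neg C(q,q)) \lor (\forall m\, \exists z1\, (\neg C(m,m) \land \neg C(z1,z1)))
Finally move all quantifiers to the prefix:
  \forall q\, \forall m\, \exists z1\, (\neg C(q,q) \lor \neg C(m,m) \land \neg C(z1,z1))
The prefix is \forall q \forall m \exists z1: 2 universal, 1 existential.

2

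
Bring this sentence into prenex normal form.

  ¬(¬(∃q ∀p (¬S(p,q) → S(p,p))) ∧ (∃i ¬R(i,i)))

∃q ∀p ∀i (S(p,q) ∨ S(p,p) ∨ R(i,i))

Eliminate → and ↔ using ¬ and ∨.
  ¬(¬(∃q ∀p (¬¬S(p,q) ∨ S(p,p))) ∧ (∃i ¬R(i,i)))
Push ¬ through the quantifiers and connectives to reach negation normal form:
  (∃q ∀p (S(p,q) ∨ S(p,p))) ∨ (∀i R(i,i))
All bound variables are already distinct, so no renaming is needed.
Finally move all quantifiers to the prefix:
  ∃q ∀p ∀i (S(p,q) ∨ S(p,p) ∨ R(i,i))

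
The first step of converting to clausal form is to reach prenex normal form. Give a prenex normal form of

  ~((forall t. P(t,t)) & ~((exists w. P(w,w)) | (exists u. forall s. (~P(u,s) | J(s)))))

exists t. exists w. exists u. forall s. (~P(t,t) | P(w,w) | ~P(u,s) | J(s))

Drive negations inward (¬∀x A ≡ ∃x ¬A, ¬∃x A ≡ ∀x ¬A, De Morgan for ∧/∨):
  (exists t. ~P(t,t)) | (exists w. P(w,w)) | (exists u. forall s. (~P(u,s) | J(s)))
All bound variables are already distinct, so no renaming is needed.
Extract every quantifier outward, since the variables are now distinct and don't occur free across branches:
  exists t. exists w. exists u. forall s. (~P(t,t) | P(w,w) | ~P(u,s) | J(s))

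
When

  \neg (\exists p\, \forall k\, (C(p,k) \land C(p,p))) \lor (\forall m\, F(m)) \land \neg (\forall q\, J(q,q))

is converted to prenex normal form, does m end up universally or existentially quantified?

Push ¬ through the quantifiers and connectives to reach negation normal form:
  (\forall p\, \exists k\, (\neg C(p,k) \lor \neg C(p,p))) \lor (\forall m\, F(m)) \land (\exists q\, \neg J(q,q))
Pull the quantifiers to the front (each side's bound variable is not free in the other side):
  \forall p\, \exists k\, \forall m\, \exists q\, (\neg C(p,k) \lor \neg C(p,p) \lor F(m) \land \neg J(q,q))
The quantifier \forall m sits under an even number of negations, so it remains universal.

universal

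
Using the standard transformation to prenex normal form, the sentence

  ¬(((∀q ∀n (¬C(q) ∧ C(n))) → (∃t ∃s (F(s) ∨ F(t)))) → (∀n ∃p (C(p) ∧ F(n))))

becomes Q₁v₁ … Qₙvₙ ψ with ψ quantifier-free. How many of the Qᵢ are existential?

Rewrite implications/biconditionals: A → B as ¬A ∨ B.
  ¬(¬(¬(∀q ∀n (¬C(q) ∧ C(n))) ∨ (∃t ∃s (F(s) ∨ F(t)))) ∨ (∀n ∃p (C(p) ∧ F(n))))
Push ¬ through the quantifiers and connectives to reach negation normal form:
  ((∃q ∃n (C(q) ∨ ¬C(n))) ∨ (∃t ∃s (F(s) ∨ F(t)))) ∧ (∃n ∀p (¬C(p) ∨ ¬F(n)))
Rename bound variables to avoid capture: n↦x1.
  ((∃q ∃n (C(q) ∨ ¬C(n))) ∨ (∃t ∃s (F(s) ∨ F(t)))) ∧ (∃x1 ∀p (¬C(p) ∨ ¬F(x1)))
Finally move all quantifiers to the prefix:
  ∃q ∃n ∃t ∃s ∃x1 ∀p ((C(q) ∨ ¬C(n) ∨ F(s) ∨ F(t)) ∧ (¬C(p) ∨ ¬F(x1)))
The prefix is ∃q ∃n ∃t ∃s ∃x1 ∀p: 1 universal, 5 existential.

5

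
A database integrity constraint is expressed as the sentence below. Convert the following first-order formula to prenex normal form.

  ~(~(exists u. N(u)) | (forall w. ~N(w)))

Move each ¬ inward, flipping quantifiers it crosses:
  (exists u. N(u)) & (exists w. N(w))
Finally move all quantifiers to the prefix:
  exists u. exists w. (N(u) & N(w))

exists u. exists w. (N(u) & N(w))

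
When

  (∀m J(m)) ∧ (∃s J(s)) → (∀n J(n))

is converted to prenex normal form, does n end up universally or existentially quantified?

Rewrite implications/biconditionals: A → B as ¬A ∨ B.
  ¬((∀m J(m)) ∧ (∃s J(s))) ∨ (∀n J(n))
Move each ¬ inward, flipping quantifiers it crosses:
  (∃m ¬J(m)) ∨ (∀s ¬J(s)) ∨ (∀n J(n))
All bound variables are already distinct, so no renaming is needed.
Extract every quantifier outward, since the variables are now distinct and don't occur free across branches:
  ∃m ∀s ∀n (¬J(m) ∨ ¬J(s) ∨ J(n))
The quantifier ∀n sits under an even number of negations (counting the antecedent side of each →), so it remains universal.

universal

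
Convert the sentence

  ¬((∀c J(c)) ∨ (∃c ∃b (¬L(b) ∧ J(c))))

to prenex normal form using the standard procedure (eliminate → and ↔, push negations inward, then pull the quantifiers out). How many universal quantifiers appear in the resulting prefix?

Drive negations inward (¬∀x A ≡ ∃x ¬A, ¬∃x A ≡ ∀x ¬A, De Morgan for ∧/∨):
  (∃c ¬J(c)) ∧ (∀c ∀b (L(b) ∨ ¬J(c)))
Rename bound variables to avoid capture: c↦x1.
  (∃c ¬J(c)) ∧ (∀x1 ∀b (L(b) ∨ ¬J(x1)))
Pull the quantifiers to the front (each side's bound variable is not free in the other side):
  ∃c ∀x1 ∀b (¬J(c) ∧ (L(b) ∨ ¬J(x1)))
The prefix is ∃c ∀x1 ∀b: 2 universal, 1 existential.

2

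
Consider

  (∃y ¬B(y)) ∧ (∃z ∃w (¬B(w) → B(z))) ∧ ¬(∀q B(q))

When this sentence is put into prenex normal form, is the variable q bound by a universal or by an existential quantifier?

First replace A → B with ¬A ∨ B.
  (∃y ¬B(y)) ∧ (∃z ∃w (¬¬B(w) ∨ B(z))) ∧ ¬(∀q B(q))
Drive negations inward (¬∀x A ≡ ∃x ¬A, ¬∃x A ≡ ∀x ¬A, De Morgan for ∧/∨):
  (∃y ¬B(y)) ∧ (∃z ∃w (B(w) ∨ B(z))) ∧ (∃q ¬B(q))
Extract every quantifier outward, since the variables are now distinct and don't occur free across branches:
  ∃y ∃z ∃w ∃q (¬B(y) ∧ (B(w) ∨ B(z)) ∧ ¬B(q))
The quantifier ∀q sits under an odd number of negations (counting the antecedent side of each →), so it flips to ∃q.

existential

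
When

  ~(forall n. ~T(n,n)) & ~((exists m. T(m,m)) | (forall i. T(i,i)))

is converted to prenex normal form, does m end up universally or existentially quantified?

Drive negations inward (¬∀x A ≡ ∃x ¬A, ¬∃x A ≡ ∀x ¬A, De Morgan for ∧/∨):
  (exists n. T(n,n)) & (forall m. ~T(m,m)) & (exists i. ~T(i,i))
All bound variables are already distinct, so no renaming is needed.
Pull the quantifiers to the front (each side's bound variable is not free in the other side):
  exists n. forall m. exists i. (T(n,n) & ~T(m,m) & ~T(i,i))
The quantifier exists m sits under an odd number of negations, so it flips to forall m.

universal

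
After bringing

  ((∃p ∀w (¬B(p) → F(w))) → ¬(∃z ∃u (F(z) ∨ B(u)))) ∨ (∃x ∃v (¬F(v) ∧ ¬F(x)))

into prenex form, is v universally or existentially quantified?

existential

First replace A → B with ¬A ∨ B.
  ¬(∃p ∀w (¬¬B(p) ∨ F(w))) ∨ ¬(∃z ∃u (F(z) ∨ B(u))) ∨ (∃x ∃v (¬F(v) ∧ ¬F(x)))
Drive negations inward (¬∀x A ≡ ∃x ¬A, ¬∃x A ≡ ∀x ¬A, De Morgan for ∧/∨):
  (∀p ∃w (¬B(p) ∧ ¬F(w))) ∨ (∀z ∀u (¬F(z) ∧ ¬B(u))) ∨ (∃x ∃v (¬F(v) ∧ ¬F(x)))
All bound variables are already distinct, so no renaming is needed.
Finally move all quantifiers to the prefix:
  ∀p ∃w ∀z ∀u ∃x ∃v (¬B(p) ∧ ¬F(w) ∨ ¬F(z) ∧ ¬B(u) ∨ ¬F(v) ∧ ¬F(x))
The quantifier ∃v sits under an even number of negations (counting the antecedent side of each →), so it remains existential.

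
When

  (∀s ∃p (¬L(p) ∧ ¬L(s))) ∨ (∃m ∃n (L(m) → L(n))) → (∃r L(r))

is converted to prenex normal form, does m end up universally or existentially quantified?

universal

Rewrite implications/biconditionals: A → B as ¬A ∨ B.
  ¬((∀s ∃p (¬L(p) ∧ ¬L(s))) ∨ (∃m ∃n (¬L(m) ∨ L(n)))) ∨ (∃r L(r))
Push ¬ through the quantifiers and connectives to reach negation normal form:
  (∃s ∀p (L(p) ∨ L(s))) ∧ (∀m ∀n (L(m) ∧ ¬L(n))) ∨ (∃r L(r))
Extract every quantifier outward, since the variables are now distinct and don't occur free across branches:
  ∃s ∀p ∀m ∀n ∃r ((L(p) ∨ L(s)) ∧ L(m) ∧ ¬L(n) ∨ L(r))
The quantifier ∃m sits under an odd number of negations (counting the antecedent side of each →), so it flips to ∀m.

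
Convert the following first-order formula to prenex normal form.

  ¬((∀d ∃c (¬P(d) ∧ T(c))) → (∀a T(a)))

∀d ∃c ∃a (¬P(d) ∧ T(c) ∧ ¬T(a))

Eliminate → and ↔ using ¬ and ∨.
  ¬(¬(∀d ∃c (¬P(d) ∧ T(c))) ∨ (∀a T(a)))
Move each ¬ inward, flipping quantifiers it crosses:
  (∀d ∃c (¬P(d) ∧ T(c))) ∧ (∃a ¬T(a))
Pull the quantifiers to the front (each side's bound variable is not free in the other side):
  ∀d ∃c ∃a (¬P(d) ∧ T(c) ∧ ¬T(a))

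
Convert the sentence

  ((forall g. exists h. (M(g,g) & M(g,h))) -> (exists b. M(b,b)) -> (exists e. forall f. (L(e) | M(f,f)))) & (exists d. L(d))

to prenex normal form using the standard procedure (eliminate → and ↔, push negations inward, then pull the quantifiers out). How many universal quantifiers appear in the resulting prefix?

3

Eliminate → and ↔ using ¬ and ∨.
  (~(forall g. exists h. (M(g,g) & M(g,h))) | ~(exists b. M(b,b)) | (exists e. forall f. (L(e) | M(f,f)))) & (exists d. L(d))
Move each ¬ inward, flipping quantifiers it crosses:
  ((exists g. forall h. (~M(g,g) | ~M(g,h))) | (forall b. ~M(b,b)) | (exists e. forall f. (L(e) | M(f,f)))) & (exists d. L(d))
Extract every quantifier outward, since the variables are now distinct and don't occur free across branches:
  exists g. forall h. forall b. exists e. forall f. exists d. ((~M(g,g) | ~M(g,h) | ~M(b,b) | L(e) | M(f,f)) & L(d))
The prefix is exists g forall h forall b exists e forall f exists d: 3 universal, 3 existential.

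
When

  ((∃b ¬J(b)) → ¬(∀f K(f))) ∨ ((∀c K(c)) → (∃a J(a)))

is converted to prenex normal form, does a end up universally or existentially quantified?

existential

First replace A → B with ¬A ∨ B.
  ¬(∃b ¬J(b)) ∨ ¬(∀f K(f)) ∨ ¬(∀c K(c)) ∨ (∃a J(a))
Move each ¬ inward, flipping quantifiers it crosses:
  (∀b J(b)) ∨ (∃f ¬K(f)) ∨ (∃c ¬K(c)) ∨ (∃a J(a))
Extract every quantifier outward, since the variables are now distinct and don't occur free across branches:
  ∀b ∃f ∃c ∃a (J(b) ∨ ¬K(f) ∨ ¬K(c) ∨ J(a))
The quantifier ∃a sits under an even number of negations (counting the antecedent side of each →), so it remains existential.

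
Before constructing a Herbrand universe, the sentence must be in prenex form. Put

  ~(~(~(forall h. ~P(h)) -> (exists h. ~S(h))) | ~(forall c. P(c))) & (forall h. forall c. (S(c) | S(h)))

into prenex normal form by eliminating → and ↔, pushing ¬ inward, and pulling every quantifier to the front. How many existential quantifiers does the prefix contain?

First replace A → B with ¬A ∨ B.
  ~(~(~~(forall h. ~P(h)) | (exists h. ~S(h))) | ~(forall c. P(c))) & (forall h. forall c. (S(c) | S(h)))
Drive negations inward (¬∀x A ≡ ∃x ¬A, ¬∃x A ≡ ∀x ¬A, De Morgan for ∧/∨):
  ((forall h. ~P(h)) | (exists h. ~S(h))) & (forall c. P(c)) & (forall h. forall c. (S(c) | S(h)))
Give each quantifier a distinct variable: h↦x1, h↦x, c↦u.
  ((forall h. ~P(h)) | (exists x1. ~S(x1))) & (forall c. P(c)) & (forall x. forall u. (S(u) | S(x)))
Extract every quantifier outward, since the variables are now distinct and don't occur free across branches:
  forall h. exists x1. forall c. forall x. forall u. ((~P(h) | ~S(x1)) & P(c) & (S(u) | S(x)))
The prefix is forall h exists x1 forall c forall x forall u: 4 universal, 1 existential.

1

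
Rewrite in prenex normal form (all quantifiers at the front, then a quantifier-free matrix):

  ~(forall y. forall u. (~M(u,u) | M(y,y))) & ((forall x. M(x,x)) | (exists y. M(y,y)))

Move each ¬ inward, flipping quantifiers it crosses:
  (exists y. exists u. (M(u,u) & ~M(y,y))) & ((forall x. M(x,x)) | (exists y. M(y,y)))
Rename bound variables to avoid capture: y↦v.
  (exists y. exists u. (M(u,u) & ~M(y,y))) & ((forall x. M(x,x)) | (exists v. M(v,v)))
Extract every quantifier outward, since the variables are now distinct and don't occur free across branches:
  exists y. exists u. forall x. exists v. (M(u,u) & ~M(y,y) & (M(x,x) | M(v,v)))

exists y. exists u. forall x. exists v. (M(u,u) & ~M(y,y) & (M(x,x) | M(v,v)))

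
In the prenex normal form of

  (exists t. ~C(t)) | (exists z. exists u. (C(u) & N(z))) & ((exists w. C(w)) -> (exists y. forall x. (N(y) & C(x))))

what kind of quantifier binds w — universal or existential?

Eliminate → and ↔ using ¬ and ∨.
  (exists t. ~C(t)) | (exists z. exists u. (C(u) & N(z))) & (~(exists w. C(w)) | (exists y. forall x. (N(y) & C(x))))
Drive negations inward (¬∀x A ≡ ∃x ¬A, ¬∃x A ≡ ∀x ¬A, De Morgan for ∧/∨):
  (exists t. ~C(t)) | (exists z. exists u. (C(u) & N(z))) & ((forall w. ~C(w)) | (exists y. forall x. (N(y) & C(x))))
All bound variables are already distinct, so no renaming is needed.
Finally move all quantifiers to the prefix:
  exists t. exists z. exists u. forall w. exists y. forall x. (~C(t) | C(u) & N(z) & (~C(w) | N(y) & C(x)))
The quantifier exists w sits under an odd number of negations (counting the antecedent side of each →), so it flips to forall w.

universal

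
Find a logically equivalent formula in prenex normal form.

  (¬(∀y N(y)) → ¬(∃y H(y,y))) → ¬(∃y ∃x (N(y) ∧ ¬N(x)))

Rewrite implications/biconditionals: A → B as ¬A ∨ B.
  ¬(¬¬(∀y N(y)) ∨ ¬(∃y H(y,y))) ∨ ¬(∃y ∃x (N(y) ∧ ¬N(x)))
Drive negations inward (¬∀x A ≡ ∃x ¬A, ¬∃x A ≡ ∀x ¬A, De Morgan for ∧/∨):
  (∃y ¬N(y)) ∧ (∃y H(y,y)) ∨ (∀y ∀x (¬N(y) ∨ N(x)))
Give each quantifier a distinct variable: y↦q, y↦c.
  (∃y ¬N(y)) ∧ (∃q H(q,q)) ∨ (∀c ∀x (¬N(c) ∨ N(x)))
Extract every quantifier outward, since the variables are now distinct and don't occur free across branches:
  ∃y ∃q ∀c ∀x (¬N(y) ∧ H(q,q) ∨ ¬N(c) ∨ N(x))

∃y ∃q ∀c ∀x (¬N(y) ∧ H(q,q) ∨ ¬N(c) ∨ N(x))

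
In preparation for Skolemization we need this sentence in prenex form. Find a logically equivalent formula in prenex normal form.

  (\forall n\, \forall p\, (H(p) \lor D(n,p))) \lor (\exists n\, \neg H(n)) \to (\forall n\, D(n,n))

Eliminate → and ↔ using ¬ and ∨.
  \neg ((\forall n\, \forall p\, (H(p) \lor D(n,p))) \lor (\exists n\, \neg H(n))) \lor (\forall n\, D(n,n))
Move each ¬ inward, flipping quantifiers it crosses:
  (\exists n\, \exists p\, (\neg H(p) \land \neg D(n,p))) \land (\forall n\, H(n)) \lor (\forall n\, D(n,n))
Rename bound variables to avoid capture: n↦a, n↦w1.
  (\exists n\, \exists p\, (\neg H(p) \land \neg D(n,p))) \land (\forall a\, H(a)) \lor (\forall w1\, D(w1,w1))
Extract every quantifier outward, since the variables are now distinct and don't occur free across branches:
  \exists n\, \exists p\, \forall a\, \forall w1\, (\neg H(p) \land \neg D(n,p) \land H(a) \lor D(w1,w1))

\exists n\, \exists p\, \forall a\, \forall w1\, (\neg H(p) \land \neg D(n,p) \land H(a) \lor D(w1,w1))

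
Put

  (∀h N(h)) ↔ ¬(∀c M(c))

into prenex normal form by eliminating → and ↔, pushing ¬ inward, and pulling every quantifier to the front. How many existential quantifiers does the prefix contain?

Rewrite implications/biconditionals: A → B as ¬A ∨ B; A ↔ B as (¬A ∨ B) ∧ (¬B ∨ A).
  (¬(∀h N(h)) ∨ ¬(∀c M(c))) ∧ (¬¬(∀c M(c)) ∨ (∀h N(h)))
Move each ¬ inward, flipping quantifiers it crosses:
  ((∃h ¬N(h)) ∨ (∃c ¬M(c))) ∧ ((∀c M(c)) ∨ (∀h N(h)))
Give each quantifier a distinct variable: c↦x, h↦v1.
  ((∃h ¬N(h)) ∨ (∃c ¬M(c))) ∧ ((∀x M(x)) ∨ (∀v1 N(v1)))
Extract every quantifier outward, since the variables are now distinct and don't occur free across branches:
  ∃h ∃c ∀x ∀v1 ((¬N(h) ∨ ¬M(c)) ∧ (M(x) ∨ N(v1)))
The prefix is ∃h ∃c ∀x ∀v1: 2 universal, 2 existential.

2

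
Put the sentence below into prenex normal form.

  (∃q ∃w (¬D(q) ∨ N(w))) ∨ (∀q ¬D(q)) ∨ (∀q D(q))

Give each quantifier a distinct variable: q↦t, q↦c.
  (∃q ∃w (¬D(q) ∨ N(w))) ∨ (∀t ¬D(t)) ∨ (∀c D(c))
Pull the quantifiers to the front (each side's bound variable is not free in the other side):
  ∃q ∃w ∀t ∀c (¬D(q) ∨ N(w) ∨ ¬D(t) ∨ D(c))

∃q ∃w ∀t ∀c (¬D(q) ∨ N(w) ∨ ¬D(t) ∨ D(c))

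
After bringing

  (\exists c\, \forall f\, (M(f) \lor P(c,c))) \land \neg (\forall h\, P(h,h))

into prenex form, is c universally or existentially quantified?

existential

Drive negations inward (¬∀x A ≡ ∃x ¬A, ¬∃x A ≡ ∀x ¬A, De Morgan for ∧/∨):
  (\exists c\, \forall f\, (M(f) \lor P(c,c))) \land (\exists h\, \neg P(h,h))
Finally move all quantifiers to the prefix:
  \exists c\, \forall f\, \exists h\, ((M(f) \lor P(c,c)) \land \neg P(h,h))
The quantifier \exists c sits under an even number of negations, so it remains existential.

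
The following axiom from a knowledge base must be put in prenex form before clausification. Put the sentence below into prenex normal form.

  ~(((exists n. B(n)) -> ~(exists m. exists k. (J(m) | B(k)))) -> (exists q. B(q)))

Rewrite implications/biconditionals: A → B as ¬A ∨ B.
  ~(~(~(exists n. B(n)) | ~(exists m. exists k. (J(m) | B(k)))) | (exists q. B(q)))
Drive negations inward (¬∀x A ≡ ∃x ¬A, ¬∃x A ≡ ∀x ¬A, De Morgan for ∧/∨):
  ((forall n. ~B(n)) | (forall m. forall k. (~J(m) & ~B(k)))) & (forall q. ~B(q))
All bound variables are already distinct, so no renaming is needed.
Pull the quantifiers to the front (each side's bound variable is not free in the other side):
  forall n. forall m. forall k. forall q. ((~B(n) | ~J(m) & ~B(k)) & ~B(q))

forall n. forall m. forall k. forall q. ((~B(n) | ~J(m) & ~B(k)) & ~B(q))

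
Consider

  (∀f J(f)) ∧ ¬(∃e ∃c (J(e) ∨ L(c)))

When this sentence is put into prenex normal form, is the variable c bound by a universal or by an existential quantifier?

universal

Drive negations inward (¬∀x A ≡ ∃x ¬A, ¬∃x A ≡ ∀x ¬A, De Morgan for ∧/∨):
  (∀f J(f)) ∧ (∀e ∀c (¬J(e) ∧ ¬L(c)))
Extract every quantifier outward, since the variables are now distinct and don't occur free across branches:
  ∀f ∀e ∀c (J(f) ∧ ¬J(e) ∧ ¬L(c))
The quantifier ∃c sits under an odd number of negations, so it flips to ∀c.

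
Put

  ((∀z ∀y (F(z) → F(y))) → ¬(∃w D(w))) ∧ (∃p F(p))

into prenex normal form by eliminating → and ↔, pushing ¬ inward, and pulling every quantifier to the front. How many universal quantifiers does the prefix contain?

1

Eliminate → and ↔ using ¬ and ∨.
  (¬(∀z ∀y (¬F(z) ∨ F(y))) ∨ ¬(∃w D(w))) ∧ (∃p F(p))
Push ¬ through the quantifiers and connectives to reach negation normal form:
  ((∃z ∃y (F(z) ∧ ¬F(y))) ∨ (∀w ¬D(w))) ∧ (∃p F(p))
All bound variables are already distinct, so no renaming is needed.
Finally move all quantifiers to the prefix:
  ∃z ∃y ∀w ∃p ((F(z) ∧ ¬F(y) ∨ ¬D(w)) ∧ F(p))
The prefix is ∃z ∃y ∀w ∃p: 1 universal, 3 existential.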